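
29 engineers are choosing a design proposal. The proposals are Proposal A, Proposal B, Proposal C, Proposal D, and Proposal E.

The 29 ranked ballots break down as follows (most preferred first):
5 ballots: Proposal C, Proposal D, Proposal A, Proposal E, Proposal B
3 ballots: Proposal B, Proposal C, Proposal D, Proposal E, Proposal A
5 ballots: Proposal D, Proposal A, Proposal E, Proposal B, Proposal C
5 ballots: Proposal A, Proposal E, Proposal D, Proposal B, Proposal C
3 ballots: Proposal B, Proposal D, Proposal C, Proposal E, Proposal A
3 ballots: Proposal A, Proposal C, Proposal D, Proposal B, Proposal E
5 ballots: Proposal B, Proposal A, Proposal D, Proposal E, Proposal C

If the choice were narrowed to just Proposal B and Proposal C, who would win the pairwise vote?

Proposal B

Proposal B is ranked above Proposal C on 21 ballots; Proposal C above Proposal B on 8.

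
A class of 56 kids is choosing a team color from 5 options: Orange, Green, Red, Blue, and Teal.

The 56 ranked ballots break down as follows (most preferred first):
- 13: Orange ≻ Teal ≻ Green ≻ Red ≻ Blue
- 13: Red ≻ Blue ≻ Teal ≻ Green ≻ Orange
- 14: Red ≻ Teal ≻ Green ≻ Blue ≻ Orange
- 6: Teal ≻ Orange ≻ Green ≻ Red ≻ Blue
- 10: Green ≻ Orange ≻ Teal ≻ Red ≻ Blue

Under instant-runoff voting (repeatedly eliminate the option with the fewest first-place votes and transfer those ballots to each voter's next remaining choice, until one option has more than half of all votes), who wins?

Round 1: Orange 13, Green 10, Red 27, Blue 0, Teal 6. Blue eliminated.
Round 2: Orange 13, Green 10, Red 27, Teal 6. Teal eliminated.
Round 3: Orange 19, Green 10, Red 27. Green eliminated.
Round 4: Orange 29, Red 27. Orange has a majority (≥29).

Orange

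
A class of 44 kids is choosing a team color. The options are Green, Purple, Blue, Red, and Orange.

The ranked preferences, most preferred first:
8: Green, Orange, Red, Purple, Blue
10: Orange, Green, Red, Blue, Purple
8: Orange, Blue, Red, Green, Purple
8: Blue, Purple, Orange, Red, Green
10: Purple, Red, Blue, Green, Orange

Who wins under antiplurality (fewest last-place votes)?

Last-place votes: Green 8, Purple 18, Blue 8, Red 0, Orange 10.

Red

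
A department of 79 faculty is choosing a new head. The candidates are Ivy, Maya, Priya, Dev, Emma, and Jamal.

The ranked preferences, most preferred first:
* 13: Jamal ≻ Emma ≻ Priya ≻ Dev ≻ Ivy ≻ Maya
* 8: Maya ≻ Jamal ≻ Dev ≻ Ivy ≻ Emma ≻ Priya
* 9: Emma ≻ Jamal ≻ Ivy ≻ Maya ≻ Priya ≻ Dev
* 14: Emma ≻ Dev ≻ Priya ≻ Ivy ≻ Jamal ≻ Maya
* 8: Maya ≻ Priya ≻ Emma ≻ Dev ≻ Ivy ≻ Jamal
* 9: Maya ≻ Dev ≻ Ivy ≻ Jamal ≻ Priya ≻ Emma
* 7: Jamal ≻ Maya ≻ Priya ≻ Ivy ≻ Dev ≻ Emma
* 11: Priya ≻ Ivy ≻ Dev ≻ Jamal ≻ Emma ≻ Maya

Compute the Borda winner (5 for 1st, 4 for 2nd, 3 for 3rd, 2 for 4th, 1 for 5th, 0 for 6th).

Ivy: 13×1 + 8×2 + 9×3 + 14×2 + 8×1 + 9×3 + 7×2 + 11×4 = 177
Maya: 13×0 + 8×5 + 9×2 + 14×0 + 8×5 + 9×5 + 7×4 + 11×0 = 171
Priya: 13×3 + 8×0 + 9×1 + 14×3 + 8×4 + 9×1 + 7×3 + 11×5 = 207
Dev: 13×2 + 8×3 + 9×0 + 14×4 + 8×2 + 9×4 + 7×1 + 11×3 = 198
Emma: 13×4 + 8×1 + 9×5 + 14×5 + 8×3 + 9×0 + 7×0 + 11×1 = 210
Jamal: 13×5 + 8×4 + 9×4 + 14×1 + 8×0 + 9×2 + 7×5 + 11×2 = 222

Jamal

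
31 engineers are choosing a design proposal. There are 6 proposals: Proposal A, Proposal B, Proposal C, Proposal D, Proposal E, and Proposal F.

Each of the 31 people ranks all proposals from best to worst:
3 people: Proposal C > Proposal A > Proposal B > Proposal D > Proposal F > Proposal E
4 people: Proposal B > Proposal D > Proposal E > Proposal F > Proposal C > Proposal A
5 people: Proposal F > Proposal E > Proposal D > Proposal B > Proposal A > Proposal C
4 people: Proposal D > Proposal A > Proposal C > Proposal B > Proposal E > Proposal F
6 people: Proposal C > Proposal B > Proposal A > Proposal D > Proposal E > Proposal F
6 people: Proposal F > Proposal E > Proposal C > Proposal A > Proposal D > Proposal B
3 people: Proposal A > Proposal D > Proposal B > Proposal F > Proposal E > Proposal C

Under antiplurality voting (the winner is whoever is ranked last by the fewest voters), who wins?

Proposal D

Last-place votes: Proposal A 4, Proposal B 6, Proposal C 8, Proposal D 0, Proposal E 3, Proposal F 10.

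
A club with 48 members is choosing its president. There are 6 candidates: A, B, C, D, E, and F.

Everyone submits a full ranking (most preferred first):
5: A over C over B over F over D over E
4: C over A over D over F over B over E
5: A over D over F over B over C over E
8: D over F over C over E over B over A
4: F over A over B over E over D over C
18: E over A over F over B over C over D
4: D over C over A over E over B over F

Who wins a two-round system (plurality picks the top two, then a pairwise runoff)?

Round 1 first-place votes: A 10, B 0, C 4, D 12, E 18, F 4. E and D advance.
Runoff: E is ranked above D on 22 ballots, D above E on 26.

D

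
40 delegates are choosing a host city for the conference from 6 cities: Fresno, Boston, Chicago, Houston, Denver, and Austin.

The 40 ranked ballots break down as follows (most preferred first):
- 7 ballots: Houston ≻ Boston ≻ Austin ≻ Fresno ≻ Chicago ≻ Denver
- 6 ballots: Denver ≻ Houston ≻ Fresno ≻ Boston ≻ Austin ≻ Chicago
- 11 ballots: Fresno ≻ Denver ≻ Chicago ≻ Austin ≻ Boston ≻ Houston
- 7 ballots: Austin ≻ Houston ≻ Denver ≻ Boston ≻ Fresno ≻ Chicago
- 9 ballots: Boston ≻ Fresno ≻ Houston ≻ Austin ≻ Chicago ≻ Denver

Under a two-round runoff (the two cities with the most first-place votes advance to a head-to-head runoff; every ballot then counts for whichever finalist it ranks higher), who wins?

Round 1 first-place votes: Fresno 11, Boston 9, Chicago 0, Houston 7, Denver 6, Austin 7. Fresno and Boston advance.
Runoff: Fresno is ranked above Boston on 17 ballots, Boston above Fresno on 23.

Boston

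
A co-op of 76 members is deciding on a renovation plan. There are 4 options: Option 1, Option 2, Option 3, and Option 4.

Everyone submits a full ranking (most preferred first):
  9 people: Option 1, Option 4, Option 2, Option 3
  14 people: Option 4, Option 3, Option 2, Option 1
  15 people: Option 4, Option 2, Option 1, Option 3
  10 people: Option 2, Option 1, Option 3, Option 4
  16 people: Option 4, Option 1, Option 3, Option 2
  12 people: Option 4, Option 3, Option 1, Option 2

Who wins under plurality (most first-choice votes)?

First-place votes: Option 1 9, Option 2 10, Option 3 0, Option 4 57.

Option 4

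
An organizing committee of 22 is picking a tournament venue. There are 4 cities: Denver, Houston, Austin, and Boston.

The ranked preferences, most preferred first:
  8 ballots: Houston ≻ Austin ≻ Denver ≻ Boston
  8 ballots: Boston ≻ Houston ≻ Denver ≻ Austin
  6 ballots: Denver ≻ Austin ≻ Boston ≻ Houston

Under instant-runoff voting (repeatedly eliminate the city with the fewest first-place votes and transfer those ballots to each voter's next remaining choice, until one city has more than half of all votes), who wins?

Round 1: Denver 6, Houston 8, Austin 0, Boston 8. Austin eliminated.
Round 2: Denver 6, Houston 8, Boston 8. Denver eliminated.
Round 3: Houston 8, Boston 14. Boston has a majority (≥12).

Boston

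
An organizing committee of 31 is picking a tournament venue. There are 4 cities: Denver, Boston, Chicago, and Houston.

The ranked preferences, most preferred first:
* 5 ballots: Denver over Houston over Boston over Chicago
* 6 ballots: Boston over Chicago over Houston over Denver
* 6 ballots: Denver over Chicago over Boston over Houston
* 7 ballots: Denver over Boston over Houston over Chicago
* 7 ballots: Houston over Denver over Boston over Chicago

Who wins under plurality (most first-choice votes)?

Denver

First-place votes: Denver 18, Boston 6, Chicago 0, Houston 7.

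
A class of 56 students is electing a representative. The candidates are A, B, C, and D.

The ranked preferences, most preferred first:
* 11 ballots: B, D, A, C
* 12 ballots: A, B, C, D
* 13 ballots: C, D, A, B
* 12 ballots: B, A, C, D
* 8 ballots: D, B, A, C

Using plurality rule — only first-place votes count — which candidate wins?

First-place votes: A 12, B 23, C 13, D 8.

B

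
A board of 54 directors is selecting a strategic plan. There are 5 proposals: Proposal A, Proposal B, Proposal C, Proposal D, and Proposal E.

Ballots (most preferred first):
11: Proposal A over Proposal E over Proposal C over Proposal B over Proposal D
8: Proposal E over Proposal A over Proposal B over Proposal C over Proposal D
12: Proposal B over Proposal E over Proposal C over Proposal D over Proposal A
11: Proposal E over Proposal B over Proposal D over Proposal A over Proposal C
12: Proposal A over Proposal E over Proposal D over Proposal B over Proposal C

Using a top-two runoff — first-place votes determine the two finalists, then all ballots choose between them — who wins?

Round 1 first-place votes: Proposal A 23, Proposal B 12, Proposal C 0, Proposal D 0, Proposal E 19. Proposal A and Proposal E advance.
Runoff: Proposal A is ranked above Proposal E on 23 ballots, Proposal E above Proposal A on 31.

Proposal E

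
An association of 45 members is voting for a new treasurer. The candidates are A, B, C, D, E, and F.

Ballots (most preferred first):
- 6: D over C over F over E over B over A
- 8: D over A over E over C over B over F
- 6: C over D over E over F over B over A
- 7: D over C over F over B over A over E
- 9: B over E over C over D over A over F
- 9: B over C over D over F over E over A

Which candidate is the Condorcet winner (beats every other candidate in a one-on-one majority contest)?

C

C vs A: 37–8
C vs B: 27–18
C vs D: 24–21
C vs E: 28–17
C vs F: 45–0
C beats every other candidate.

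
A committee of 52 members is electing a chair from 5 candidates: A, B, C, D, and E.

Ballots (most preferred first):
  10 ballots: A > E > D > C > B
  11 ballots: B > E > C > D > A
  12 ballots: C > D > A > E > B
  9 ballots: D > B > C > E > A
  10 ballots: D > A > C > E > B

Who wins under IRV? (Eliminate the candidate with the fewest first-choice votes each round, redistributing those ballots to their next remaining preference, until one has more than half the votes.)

D

Round 1: A 10, B 11, C 12, D 19, E 0. E eliminated.
Round 2: A 10, B 11, C 12, D 19. A eliminated.
Round 3: B 11, C 12, D 29. D has a majority (≥27).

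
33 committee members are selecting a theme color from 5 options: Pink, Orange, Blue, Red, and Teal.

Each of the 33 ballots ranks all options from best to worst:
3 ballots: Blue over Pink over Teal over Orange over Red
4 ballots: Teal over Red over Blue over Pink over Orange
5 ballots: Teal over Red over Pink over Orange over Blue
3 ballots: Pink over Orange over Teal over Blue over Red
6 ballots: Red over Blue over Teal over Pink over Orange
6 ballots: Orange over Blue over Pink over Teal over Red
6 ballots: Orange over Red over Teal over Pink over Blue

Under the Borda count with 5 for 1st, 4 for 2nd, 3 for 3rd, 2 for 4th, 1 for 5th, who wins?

Pink: 3×4 + 4×2 + 5×3 + 3×5 + 6×2 + 6×3 + 6×2 = 92
Orange: 3×2 + 4×1 + 5×2 + 3×4 + 6×1 + 6×5 + 6×5 = 98
Blue: 3×5 + 4×3 + 5×1 + 3×2 + 6×4 + 6×4 + 6×1 = 92
Red: 3×1 + 4×4 + 5×4 + 3×1 + 6×5 + 6×1 + 6×4 = 102
Teal: 3×3 + 4×5 + 5×5 + 3×3 + 6×3 + 6×2 + 6×3 = 111

Teal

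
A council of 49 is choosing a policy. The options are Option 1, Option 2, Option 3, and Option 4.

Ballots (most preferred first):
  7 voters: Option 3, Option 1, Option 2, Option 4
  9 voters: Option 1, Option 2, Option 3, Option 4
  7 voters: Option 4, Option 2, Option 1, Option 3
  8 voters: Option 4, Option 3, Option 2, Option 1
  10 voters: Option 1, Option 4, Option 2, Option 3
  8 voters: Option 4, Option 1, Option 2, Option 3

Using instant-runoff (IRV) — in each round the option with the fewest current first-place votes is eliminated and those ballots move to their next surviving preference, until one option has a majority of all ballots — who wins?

Option 1

Round 1: Option 1 19, Option 2 0, Option 3 7, Option 4 23. Option 2 eliminated.
Round 2: Option 1 19, Option 3 7, Option 4 23. Option 3 eliminated.
Round 3: Option 1 26, Option 4 23. Option 1 has a majority (≥25).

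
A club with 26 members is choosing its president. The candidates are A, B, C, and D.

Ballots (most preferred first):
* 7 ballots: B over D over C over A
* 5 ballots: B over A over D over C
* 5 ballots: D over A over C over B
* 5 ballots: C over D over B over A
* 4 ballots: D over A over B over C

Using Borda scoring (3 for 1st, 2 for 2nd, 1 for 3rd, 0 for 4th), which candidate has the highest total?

A: 7×0 + 5×2 + 5×2 + 5×0 + 4×2 = 28
B: 7×3 + 5×3 + 5×0 + 5×1 + 4×1 = 45
C: 7×1 + 5×0 + 5×1 + 5×3 + 4×0 = 27
D: 7×2 + 5×1 + 5×3 + 5×2 + 4×3 = 56

D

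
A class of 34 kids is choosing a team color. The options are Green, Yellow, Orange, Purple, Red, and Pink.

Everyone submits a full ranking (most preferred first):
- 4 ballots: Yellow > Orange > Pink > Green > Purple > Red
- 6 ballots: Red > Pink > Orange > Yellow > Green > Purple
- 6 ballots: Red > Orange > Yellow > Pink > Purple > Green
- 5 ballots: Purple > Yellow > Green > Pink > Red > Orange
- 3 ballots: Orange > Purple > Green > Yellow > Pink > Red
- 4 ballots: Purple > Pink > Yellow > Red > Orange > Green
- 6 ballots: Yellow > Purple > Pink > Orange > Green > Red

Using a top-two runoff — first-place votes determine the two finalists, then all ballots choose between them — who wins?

Yellow

Round 1 first-place votes: Green 0, Yellow 10, Orange 3, Purple 9, Red 12, Pink 0. Red and Yellow advance.
Runoff: Red is ranked above Yellow on 12 ballots, Yellow above Red on 22.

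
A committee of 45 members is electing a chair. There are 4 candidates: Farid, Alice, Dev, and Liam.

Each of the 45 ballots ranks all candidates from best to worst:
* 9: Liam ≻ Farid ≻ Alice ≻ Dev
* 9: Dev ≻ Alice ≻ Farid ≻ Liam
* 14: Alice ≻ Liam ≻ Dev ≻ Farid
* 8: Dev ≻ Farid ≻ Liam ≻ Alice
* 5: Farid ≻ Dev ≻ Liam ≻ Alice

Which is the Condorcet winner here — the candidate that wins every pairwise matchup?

Alice vs Farid: 23–22
Alice vs Dev: 23–22
Alice vs Liam: 23–22
Alice beats every other candidate.

Alice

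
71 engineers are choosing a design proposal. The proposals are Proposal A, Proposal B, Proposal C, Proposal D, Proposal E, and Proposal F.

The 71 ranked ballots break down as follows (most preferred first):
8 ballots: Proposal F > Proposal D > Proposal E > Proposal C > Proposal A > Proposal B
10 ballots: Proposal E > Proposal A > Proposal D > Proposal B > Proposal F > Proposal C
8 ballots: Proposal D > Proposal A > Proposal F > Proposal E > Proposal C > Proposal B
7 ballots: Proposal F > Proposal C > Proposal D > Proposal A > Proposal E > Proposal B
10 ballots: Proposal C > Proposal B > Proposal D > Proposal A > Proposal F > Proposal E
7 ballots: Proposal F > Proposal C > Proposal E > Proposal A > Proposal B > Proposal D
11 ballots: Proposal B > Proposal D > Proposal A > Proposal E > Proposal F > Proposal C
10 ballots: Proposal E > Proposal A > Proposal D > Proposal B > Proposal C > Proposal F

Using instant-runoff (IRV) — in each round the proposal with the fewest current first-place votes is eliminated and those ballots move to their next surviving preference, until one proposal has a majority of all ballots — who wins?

Proposal B

Round 1: Proposal A 0, Proposal B 11, Proposal C 10, Proposal D 8, Proposal E 20, Proposal F 22. Proposal A eliminated.
Round 2: Proposal B 11, Proposal C 10, Proposal D 8, Proposal E 20, Proposal F 22. Proposal D eliminated.
Round 3: Proposal B 11, Proposal C 10, Proposal E 20, Proposal F 30. Proposal C eliminated.
Round 4: Proposal B 21, Proposal E 20, Proposal F 30. Proposal E eliminated.
Round 5: Proposal B 41, Proposal F 30. Proposal B has a majority (≥36).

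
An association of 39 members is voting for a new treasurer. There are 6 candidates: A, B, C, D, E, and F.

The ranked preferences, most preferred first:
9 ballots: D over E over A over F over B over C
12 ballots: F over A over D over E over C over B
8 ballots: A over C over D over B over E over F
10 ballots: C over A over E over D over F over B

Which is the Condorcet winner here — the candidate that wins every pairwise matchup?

A

A vs B: 39–0
A vs C: 29–10
A vs D: 30–9
A vs E: 30–9
A vs F: 27–12
A beats every other candidate.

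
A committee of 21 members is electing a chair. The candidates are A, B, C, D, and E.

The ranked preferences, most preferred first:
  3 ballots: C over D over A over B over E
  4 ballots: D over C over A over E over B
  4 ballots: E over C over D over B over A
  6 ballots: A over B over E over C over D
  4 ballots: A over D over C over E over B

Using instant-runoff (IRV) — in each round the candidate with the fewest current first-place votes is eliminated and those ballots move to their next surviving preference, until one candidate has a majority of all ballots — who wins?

Round 1: A 10, B 0, C 3, D 4, E 4. B eliminated.
Round 2: A 10, C 3, D 4, E 4. C eliminated.
Round 3: A 10, D 7, E 4. E eliminated.
Round 4: A 10, D 11. D has a majority (≥11).

D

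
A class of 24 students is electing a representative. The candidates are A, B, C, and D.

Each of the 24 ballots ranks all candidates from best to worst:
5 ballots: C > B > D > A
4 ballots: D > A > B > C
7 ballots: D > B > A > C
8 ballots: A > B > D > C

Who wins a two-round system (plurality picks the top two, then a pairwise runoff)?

Round 1 first-place votes: A 8, B 0, C 5, D 11. D and A advance.
Runoff: D is ranked above A on 16 ballots, A above D on 8.

D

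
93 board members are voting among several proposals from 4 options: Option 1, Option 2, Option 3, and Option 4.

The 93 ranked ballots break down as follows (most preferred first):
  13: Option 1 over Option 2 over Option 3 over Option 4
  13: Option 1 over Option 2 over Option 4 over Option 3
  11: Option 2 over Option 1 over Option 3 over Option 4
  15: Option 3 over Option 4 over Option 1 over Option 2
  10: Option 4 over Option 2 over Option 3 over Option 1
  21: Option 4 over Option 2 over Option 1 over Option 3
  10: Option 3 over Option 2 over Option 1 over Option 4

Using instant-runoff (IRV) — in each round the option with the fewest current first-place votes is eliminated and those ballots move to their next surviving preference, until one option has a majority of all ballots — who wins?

Round 1: Option 1 26, Option 2 11, Option 3 25, Option 4 31. Option 2 eliminated.
Round 2: Option 1 37, Option 3 25, Option 4 31. Option 3 eliminated.
Round 3: Option 1 47, Option 4 46. Option 1 has a majority (≥47).

Option 1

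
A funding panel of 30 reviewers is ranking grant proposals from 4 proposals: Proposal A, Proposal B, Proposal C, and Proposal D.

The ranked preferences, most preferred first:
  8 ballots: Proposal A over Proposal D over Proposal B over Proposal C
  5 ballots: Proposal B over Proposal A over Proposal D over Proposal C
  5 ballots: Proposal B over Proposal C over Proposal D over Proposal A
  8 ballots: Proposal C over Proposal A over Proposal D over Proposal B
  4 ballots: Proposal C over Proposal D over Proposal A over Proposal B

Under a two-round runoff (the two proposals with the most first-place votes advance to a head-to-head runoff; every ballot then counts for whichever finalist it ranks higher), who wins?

Round 1 first-place votes: Proposal A 8, Proposal B 10, Proposal C 12, Proposal D 0. Proposal C and Proposal B advance.
Runoff: Proposal C is ranked above Proposal B on 12 ballots, Proposal B above Proposal C on 18.

Proposal B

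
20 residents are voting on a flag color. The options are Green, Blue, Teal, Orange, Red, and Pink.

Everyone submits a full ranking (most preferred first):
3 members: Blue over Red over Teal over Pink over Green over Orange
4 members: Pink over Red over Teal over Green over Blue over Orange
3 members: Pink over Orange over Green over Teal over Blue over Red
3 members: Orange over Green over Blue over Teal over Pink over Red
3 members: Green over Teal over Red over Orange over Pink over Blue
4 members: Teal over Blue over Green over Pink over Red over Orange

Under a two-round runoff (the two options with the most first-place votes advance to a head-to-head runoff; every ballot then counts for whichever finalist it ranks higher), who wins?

Round 1 first-place votes: Green 3, Blue 3, Teal 4, Orange 3, Red 0, Pink 7. Pink and Teal advance.
Runoff: Pink is ranked above Teal on 7 ballots, Teal above Pink on 13.

Teal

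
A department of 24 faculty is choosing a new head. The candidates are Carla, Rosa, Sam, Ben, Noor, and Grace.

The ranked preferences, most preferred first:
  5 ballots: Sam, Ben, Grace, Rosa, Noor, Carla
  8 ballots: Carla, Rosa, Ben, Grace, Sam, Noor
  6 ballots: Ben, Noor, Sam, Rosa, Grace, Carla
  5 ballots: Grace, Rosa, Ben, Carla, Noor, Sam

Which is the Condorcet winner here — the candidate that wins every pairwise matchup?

Rosa vs Carla: 16–8
Rosa vs Sam: 13–11
Rosa vs Ben: 13–11
Rosa vs Noor: 18–6
Rosa vs Grace: 14–10
Rosa beats every other candidate.

Rosa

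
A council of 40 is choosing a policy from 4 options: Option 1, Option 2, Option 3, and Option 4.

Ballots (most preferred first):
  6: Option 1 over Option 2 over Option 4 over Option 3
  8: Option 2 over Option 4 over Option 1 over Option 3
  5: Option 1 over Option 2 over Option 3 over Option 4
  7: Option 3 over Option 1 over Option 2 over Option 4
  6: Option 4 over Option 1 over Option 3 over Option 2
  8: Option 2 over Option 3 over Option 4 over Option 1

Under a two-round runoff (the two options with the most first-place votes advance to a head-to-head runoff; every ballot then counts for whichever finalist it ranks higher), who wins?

Round 1 first-place votes: Option 1 11, Option 2 16, Option 3 7, Option 4 6. Option 2 and Option 1 advance.
Runoff: Option 2 is ranked above Option 1 on 16 ballots, Option 1 above Option 2 on 24.

Option 1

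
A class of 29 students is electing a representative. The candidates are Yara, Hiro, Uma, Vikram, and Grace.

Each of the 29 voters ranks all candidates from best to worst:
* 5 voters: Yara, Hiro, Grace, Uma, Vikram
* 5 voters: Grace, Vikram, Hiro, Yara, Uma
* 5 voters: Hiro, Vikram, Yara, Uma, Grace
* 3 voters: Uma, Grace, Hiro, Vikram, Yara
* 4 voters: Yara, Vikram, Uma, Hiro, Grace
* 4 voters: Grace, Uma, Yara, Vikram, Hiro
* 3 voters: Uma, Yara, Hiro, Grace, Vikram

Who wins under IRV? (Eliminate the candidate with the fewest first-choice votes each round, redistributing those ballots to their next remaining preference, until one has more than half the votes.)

Yara

Round 1: Yara 9, Hiro 5, Uma 6, Vikram 0, Grace 9. Vikram eliminated.
Round 2: Yara 9, Hiro 5, Uma 6, Grace 9. Hiro eliminated.
Round 3: Yara 14, Uma 6, Grace 9. Uma eliminated.
Round 4: Yara 17, Grace 12. Yara has a majority (≥15).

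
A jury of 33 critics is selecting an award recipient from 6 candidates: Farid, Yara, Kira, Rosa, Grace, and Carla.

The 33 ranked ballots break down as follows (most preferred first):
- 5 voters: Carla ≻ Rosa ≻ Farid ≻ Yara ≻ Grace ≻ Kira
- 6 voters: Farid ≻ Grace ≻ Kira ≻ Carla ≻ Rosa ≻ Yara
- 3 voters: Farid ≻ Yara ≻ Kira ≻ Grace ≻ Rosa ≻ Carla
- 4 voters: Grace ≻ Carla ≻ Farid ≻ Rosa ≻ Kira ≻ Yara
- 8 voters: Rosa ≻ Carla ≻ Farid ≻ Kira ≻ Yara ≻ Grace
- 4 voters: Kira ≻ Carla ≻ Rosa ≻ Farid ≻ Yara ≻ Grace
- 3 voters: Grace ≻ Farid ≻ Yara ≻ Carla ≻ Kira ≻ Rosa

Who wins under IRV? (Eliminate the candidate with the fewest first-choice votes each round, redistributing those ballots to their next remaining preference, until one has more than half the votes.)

Carla

Round 1: Farid 9, Yara 0, Kira 4, Rosa 8, Grace 7, Carla 5. Yara eliminated.
Round 2: Farid 9, Kira 4, Rosa 8, Grace 7, Carla 5. Kira eliminated.
Round 3: Farid 9, Rosa 8, Grace 7, Carla 9. Grace eliminated.
Round 4: Farid 12, Rosa 8, Carla 13. Rosa eliminated.
Round 5: Farid 12, Carla 21. Carla has a majority (≥17).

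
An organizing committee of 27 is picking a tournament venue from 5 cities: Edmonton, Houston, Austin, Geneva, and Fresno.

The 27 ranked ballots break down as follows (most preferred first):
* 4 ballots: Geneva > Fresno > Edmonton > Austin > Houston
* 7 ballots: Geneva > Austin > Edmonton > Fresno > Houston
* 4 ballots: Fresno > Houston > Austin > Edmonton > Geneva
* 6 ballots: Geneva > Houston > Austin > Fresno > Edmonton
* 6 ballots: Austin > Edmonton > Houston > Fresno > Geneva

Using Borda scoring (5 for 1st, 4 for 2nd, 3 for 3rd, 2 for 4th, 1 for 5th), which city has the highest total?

Austin

Edmonton: 4×3 + 7×3 + 4×2 + 6×1 + 6×4 = 71
Houston: 4×1 + 7×1 + 4×4 + 6×4 + 6×3 = 69
Austin: 4×2 + 7×4 + 4×3 + 6×3 + 6×5 = 96
Geneva: 4×5 + 7×5 + 4×1 + 6×5 + 6×1 = 95
Fresno: 4×4 + 7×2 + 4×5 + 6×2 + 6×2 = 74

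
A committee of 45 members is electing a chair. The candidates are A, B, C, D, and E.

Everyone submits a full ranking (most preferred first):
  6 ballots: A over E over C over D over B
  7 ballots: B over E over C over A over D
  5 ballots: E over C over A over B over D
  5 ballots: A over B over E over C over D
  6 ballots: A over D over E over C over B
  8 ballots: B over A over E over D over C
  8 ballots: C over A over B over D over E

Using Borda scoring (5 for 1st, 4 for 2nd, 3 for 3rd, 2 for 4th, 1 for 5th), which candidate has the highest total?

A

A: 6×5 + 7×2 + 5×3 + 5×5 + 6×5 + 8×4 + 8×4 = 178
B: 6×1 + 7×5 + 5×2 + 5×4 + 6×1 + 8×5 + 8×3 = 141
C: 6×3 + 7×3 + 5×4 + 5×2 + 6×2 + 8×1 + 8×5 = 129
D: 6×2 + 7×1 + 5×1 + 5×1 + 6×4 + 8×2 + 8×2 = 85
E: 6×4 + 7×4 + 5×5 + 5×3 + 6×3 + 8×3 + 8×1 = 142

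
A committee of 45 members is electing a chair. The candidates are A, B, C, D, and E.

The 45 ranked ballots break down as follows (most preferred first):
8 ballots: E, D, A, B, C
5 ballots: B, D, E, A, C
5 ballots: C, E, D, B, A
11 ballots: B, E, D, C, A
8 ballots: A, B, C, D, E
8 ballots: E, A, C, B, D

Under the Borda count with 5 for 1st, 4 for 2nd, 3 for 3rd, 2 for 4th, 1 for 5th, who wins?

A: 8×3 + 5×2 + 5×1 + 11×1 + 8×5 + 8×4 = 122
B: 8×2 + 5×5 + 5×2 + 11×5 + 8×4 + 8×2 = 154
C: 8×1 + 5×1 + 5×5 + 11×2 + 8×3 + 8×3 = 108
D: 8×4 + 5×4 + 5×3 + 11×3 + 8×2 + 8×1 = 124
E: 8×5 + 5×3 + 5×4 + 11×4 + 8×1 + 8×5 = 167

E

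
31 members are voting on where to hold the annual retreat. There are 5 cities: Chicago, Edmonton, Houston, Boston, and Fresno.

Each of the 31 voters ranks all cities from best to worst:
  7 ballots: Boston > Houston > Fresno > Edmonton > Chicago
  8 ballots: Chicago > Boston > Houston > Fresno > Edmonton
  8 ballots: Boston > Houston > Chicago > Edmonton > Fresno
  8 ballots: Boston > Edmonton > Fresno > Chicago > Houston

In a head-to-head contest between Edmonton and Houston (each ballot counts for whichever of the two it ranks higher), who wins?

Edmonton is ranked above Houston on 8 ballots; Houston above Edmonton on 23.

Houston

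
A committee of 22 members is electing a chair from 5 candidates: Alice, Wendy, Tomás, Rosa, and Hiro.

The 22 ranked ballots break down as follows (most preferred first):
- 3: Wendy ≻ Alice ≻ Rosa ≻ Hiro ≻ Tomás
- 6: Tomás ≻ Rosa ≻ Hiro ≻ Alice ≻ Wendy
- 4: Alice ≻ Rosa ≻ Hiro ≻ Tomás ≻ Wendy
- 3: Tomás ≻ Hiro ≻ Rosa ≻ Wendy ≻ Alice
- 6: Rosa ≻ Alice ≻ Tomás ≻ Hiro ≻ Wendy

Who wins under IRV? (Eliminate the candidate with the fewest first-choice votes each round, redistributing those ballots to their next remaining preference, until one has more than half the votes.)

Round 1: Alice 4, Wendy 3, Tomás 9, Rosa 6, Hiro 0. Hiro eliminated.
Round 2: Alice 4, Wendy 3, Tomás 9, Rosa 6. Wendy eliminated.
Round 3: Alice 7, Tomás 9, Rosa 6. Rosa eliminated.
Round 4: Alice 13, Tomás 9. Alice has a majority (≥12).

Alice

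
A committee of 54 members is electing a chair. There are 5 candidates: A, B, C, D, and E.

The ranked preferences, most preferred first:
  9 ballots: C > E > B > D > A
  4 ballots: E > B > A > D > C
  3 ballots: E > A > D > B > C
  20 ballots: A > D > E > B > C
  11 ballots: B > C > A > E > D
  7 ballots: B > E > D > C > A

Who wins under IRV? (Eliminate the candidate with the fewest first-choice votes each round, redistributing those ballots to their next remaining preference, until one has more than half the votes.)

Round 1: A 20, B 18, C 9, D 0, E 7. D eliminated.
Round 2: A 20, B 18, C 9, E 7. E eliminated.
Round 3: A 23, B 22, C 9. C eliminated.
Round 4: A 23, B 31. B has a majority (≥28).

B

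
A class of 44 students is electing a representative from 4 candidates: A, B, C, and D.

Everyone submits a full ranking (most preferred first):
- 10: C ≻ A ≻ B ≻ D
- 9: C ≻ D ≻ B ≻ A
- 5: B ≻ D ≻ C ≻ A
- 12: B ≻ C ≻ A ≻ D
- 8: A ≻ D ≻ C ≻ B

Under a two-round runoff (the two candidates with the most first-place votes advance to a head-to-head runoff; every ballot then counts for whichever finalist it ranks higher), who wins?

Round 1 first-place votes: A 8, B 17, C 19, D 0. C and B advance.
Runoff: C is ranked above B on 27 ballots, B above C on 17.

C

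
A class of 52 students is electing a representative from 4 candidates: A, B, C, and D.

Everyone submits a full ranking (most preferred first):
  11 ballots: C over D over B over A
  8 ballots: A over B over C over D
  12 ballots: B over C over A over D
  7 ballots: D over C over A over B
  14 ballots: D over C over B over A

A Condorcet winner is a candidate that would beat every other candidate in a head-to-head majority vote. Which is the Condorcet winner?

C

C vs A: 44–8
C vs B: 32–20
C vs D: 31–21
C beats every other candidate.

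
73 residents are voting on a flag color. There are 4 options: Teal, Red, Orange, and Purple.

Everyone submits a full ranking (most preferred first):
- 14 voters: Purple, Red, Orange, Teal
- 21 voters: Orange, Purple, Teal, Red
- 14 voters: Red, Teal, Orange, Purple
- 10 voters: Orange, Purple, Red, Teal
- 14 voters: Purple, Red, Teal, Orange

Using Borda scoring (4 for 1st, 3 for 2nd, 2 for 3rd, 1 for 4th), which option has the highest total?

Teal: 14×1 + 21×2 + 14×3 + 10×1 + 14×2 = 136
Red: 14×3 + 21×1 + 14×4 + 10×2 + 14×3 = 181
Orange: 14×2 + 21×4 + 14×2 + 10×4 + 14×1 = 194
Purple: 14×4 + 21×3 + 14×1 + 10×3 + 14×4 = 219

Purple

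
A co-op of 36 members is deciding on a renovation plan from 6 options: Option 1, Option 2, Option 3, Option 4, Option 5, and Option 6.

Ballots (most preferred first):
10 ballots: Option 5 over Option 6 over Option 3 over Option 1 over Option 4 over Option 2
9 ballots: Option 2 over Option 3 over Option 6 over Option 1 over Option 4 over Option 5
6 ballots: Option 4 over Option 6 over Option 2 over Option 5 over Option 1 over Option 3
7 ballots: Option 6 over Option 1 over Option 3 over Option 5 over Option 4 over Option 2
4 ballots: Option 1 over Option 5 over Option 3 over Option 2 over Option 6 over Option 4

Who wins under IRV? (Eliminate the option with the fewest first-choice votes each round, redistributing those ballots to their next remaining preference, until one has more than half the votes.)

Round 1: Option 1 4, Option 2 9, Option 3 0, Option 4 6, Option 5 10, Option 6 7. Option 3 eliminated.
Round 2: Option 1 4, Option 2 9, Option 4 6, Option 5 10, Option 6 7. Option 1 eliminated.
Round 3: Option 2 9, Option 4 6, Option 5 14, Option 6 7. Option 4 eliminated.
Round 4: Option 2 9, Option 5 14, Option 6 13. Option 2 eliminated.
Round 5: Option 5 14, Option 6 22. Option 6 has a majority (≥19).

Option 6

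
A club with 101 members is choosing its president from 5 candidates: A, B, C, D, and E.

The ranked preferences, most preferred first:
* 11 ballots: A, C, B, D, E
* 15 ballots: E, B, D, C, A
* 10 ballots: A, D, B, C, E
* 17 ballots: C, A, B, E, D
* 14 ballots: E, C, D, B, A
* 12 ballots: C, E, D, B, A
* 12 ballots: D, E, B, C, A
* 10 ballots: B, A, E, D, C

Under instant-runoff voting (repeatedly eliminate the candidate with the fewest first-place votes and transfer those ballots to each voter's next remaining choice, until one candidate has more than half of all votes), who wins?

Round 1: A 21, B 10, C 29, D 12, E 29. B eliminated.
Round 2: A 31, C 29, D 12, E 29. D eliminated.
Round 3: A 31, C 29, E 41. C eliminated.
Round 4: A 48, E 53. E has a majority (≥51).

E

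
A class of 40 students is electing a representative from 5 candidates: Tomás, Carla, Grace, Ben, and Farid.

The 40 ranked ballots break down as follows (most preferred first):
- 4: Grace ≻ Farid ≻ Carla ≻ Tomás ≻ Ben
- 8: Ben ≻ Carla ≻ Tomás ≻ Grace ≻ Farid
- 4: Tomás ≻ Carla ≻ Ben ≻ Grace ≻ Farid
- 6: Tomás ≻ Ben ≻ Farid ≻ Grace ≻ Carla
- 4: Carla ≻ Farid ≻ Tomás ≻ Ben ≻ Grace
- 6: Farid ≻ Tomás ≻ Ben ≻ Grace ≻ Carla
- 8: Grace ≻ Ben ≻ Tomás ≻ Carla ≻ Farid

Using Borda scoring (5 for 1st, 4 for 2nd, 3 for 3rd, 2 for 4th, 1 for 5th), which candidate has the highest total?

Tomás: 4×2 + 8×3 + 4×5 + 6×5 + 4×3 + 6×4 + 8×3 = 142
Carla: 4×3 + 8×4 + 4×4 + 6×1 + 4×5 + 6×1 + 8×2 = 108
Grace: 4×5 + 8×2 + 4×2 + 6×2 + 4×1 + 6×2 + 8×5 = 112
Ben: 4×1 + 8×5 + 4×3 + 6×4 + 4×2 + 6×3 + 8×4 = 138
Farid: 4×4 + 8×1 + 4×1 + 6×3 + 4×4 + 6×5 + 8×1 = 100

Tomás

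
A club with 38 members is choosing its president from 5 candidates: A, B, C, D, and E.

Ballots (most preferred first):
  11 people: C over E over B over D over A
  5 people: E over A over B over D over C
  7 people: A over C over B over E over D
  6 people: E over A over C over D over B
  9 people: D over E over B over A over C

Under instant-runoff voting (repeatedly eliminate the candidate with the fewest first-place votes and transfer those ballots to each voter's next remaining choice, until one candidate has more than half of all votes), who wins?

Round 1: A 7, B 0, C 11, D 9, E 11. B eliminated.
Round 2: A 7, C 11, D 9, E 11. A eliminated.
Round 3: C 18, D 9, E 11. D eliminated.
Round 4: C 18, E 20. E has a majority (≥20).

E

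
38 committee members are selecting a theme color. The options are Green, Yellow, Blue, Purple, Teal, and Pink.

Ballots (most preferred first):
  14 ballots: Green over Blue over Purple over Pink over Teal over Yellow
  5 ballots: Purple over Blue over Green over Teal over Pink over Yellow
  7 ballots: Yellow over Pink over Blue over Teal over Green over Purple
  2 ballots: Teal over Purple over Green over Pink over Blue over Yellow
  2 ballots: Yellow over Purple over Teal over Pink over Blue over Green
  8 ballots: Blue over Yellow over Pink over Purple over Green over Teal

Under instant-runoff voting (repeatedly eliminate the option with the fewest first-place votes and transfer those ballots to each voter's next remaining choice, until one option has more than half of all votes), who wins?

Round 1: Green 14, Yellow 9, Blue 8, Purple 5, Teal 2, Pink 0. Pink eliminated.
Round 2: Green 14, Yellow 9, Blue 8, Purple 5, Teal 2. Teal eliminated.
Round 3: Green 14, Yellow 9, Blue 8, Purple 7. Purple eliminated.
Round 4: Green 16, Yellow 9, Blue 13. Yellow eliminated.
Round 5: Green 16, Blue 22. Blue has a majority (≥20).

Blue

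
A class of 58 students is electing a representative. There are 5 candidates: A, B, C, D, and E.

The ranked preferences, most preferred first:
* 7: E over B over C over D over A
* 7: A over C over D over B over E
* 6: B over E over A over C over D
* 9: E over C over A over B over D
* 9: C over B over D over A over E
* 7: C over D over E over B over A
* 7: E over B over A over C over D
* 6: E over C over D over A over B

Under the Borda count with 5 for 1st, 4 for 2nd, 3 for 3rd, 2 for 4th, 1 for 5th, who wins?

A: 7×1 + 7×5 + 6×3 + 9×3 + 9×2 + 7×1 + 7×3 + 6×2 = 145
B: 7×4 + 7×2 + 6×5 + 9×2 + 9×4 + 7×2 + 7×4 + 6×1 = 174
C: 7×3 + 7×4 + 6×2 + 9×4 + 9×5 + 7×5 + 7×2 + 6×4 = 215
D: 7×2 + 7×3 + 6×1 + 9×1 + 9×3 + 7×4 + 7×1 + 6×3 = 130
E: 7×5 + 7×1 + 6×4 + 9×5 + 9×1 + 7×3 + 7×5 + 6×5 = 206

C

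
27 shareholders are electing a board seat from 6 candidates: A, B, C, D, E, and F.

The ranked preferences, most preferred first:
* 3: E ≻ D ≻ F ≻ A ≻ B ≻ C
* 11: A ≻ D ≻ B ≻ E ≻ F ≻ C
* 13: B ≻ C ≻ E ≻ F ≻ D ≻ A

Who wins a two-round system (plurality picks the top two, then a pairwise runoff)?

Round 1 first-place votes: A 11, B 13, C 0, D 0, E 3, F 0. B and A advance.
Runoff: B is ranked above A on 13 ballots, A above B on 14.

A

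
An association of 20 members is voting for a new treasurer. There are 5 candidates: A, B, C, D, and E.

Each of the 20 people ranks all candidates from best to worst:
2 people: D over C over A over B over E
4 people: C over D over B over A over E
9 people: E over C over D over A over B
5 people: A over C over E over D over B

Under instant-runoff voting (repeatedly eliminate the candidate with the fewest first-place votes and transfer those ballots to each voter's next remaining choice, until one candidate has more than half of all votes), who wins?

Round 1: A 5, B 0, C 4, D 2, E 9. B eliminated.
Round 2: A 5, C 4, D 2, E 9. D eliminated.
Round 3: A 5, C 6, E 9. A eliminated.
Round 4: C 11, E 9. C has a majority (≥11).

C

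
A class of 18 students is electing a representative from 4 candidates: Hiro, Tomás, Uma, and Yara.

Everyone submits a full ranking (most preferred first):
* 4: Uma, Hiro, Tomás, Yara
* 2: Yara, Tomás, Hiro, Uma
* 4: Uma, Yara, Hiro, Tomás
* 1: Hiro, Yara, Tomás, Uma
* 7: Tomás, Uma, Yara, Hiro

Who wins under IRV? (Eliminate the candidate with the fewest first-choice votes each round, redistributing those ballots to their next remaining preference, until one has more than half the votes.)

Tomás

Round 1: Hiro 1, Tomás 7, Uma 8, Yara 2. Hiro eliminated.
Round 2: Tomás 7, Uma 8, Yara 3. Yara eliminated.
Round 3: Tomás 10, Uma 8. Tomás has a majority (≥10).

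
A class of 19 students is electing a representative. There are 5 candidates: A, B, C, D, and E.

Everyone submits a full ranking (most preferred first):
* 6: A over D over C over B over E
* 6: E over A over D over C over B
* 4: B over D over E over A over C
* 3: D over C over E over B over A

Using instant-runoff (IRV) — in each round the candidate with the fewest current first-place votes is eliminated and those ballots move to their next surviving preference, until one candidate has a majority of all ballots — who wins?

Round 1: A 6, B 4, C 0, D 3, E 6. C eliminated.
Round 2: A 6, B 4, D 3, E 6. D eliminated.
Round 3: A 6, B 4, E 9. B eliminated.
Round 4: A 6, E 13. E has a majority (≥10).

E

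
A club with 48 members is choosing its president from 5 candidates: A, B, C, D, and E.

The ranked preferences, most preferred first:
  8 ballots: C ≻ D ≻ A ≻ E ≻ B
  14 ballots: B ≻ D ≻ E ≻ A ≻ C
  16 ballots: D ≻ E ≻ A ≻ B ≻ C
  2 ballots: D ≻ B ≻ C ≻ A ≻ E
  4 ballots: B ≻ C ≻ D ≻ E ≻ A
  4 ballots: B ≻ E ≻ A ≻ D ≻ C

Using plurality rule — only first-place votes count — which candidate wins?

B

First-place votes: A 0, B 22, C 8, D 18, E 0.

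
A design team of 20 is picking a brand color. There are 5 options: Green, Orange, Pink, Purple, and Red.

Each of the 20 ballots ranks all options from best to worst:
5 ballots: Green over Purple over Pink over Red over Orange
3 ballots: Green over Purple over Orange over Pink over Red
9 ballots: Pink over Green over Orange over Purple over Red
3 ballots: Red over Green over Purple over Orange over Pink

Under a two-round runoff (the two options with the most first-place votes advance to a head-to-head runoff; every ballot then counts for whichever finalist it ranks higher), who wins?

Round 1 first-place votes: Green 8, Orange 0, Pink 9, Purple 0, Red 3. Pink and Green advance.
Runoff: Pink is ranked above Green on 9 ballots, Green above Pink on 11.

Green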